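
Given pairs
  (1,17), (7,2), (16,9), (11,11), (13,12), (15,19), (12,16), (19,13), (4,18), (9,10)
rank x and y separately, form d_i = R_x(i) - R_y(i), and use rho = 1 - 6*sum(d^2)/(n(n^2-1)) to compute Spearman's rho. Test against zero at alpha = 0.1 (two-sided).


Step 1: Rank x and y separately (midranks; no ties here).
rank(x): 1->1, 7->3, 16->9, 11->5, 13->7, 15->8, 12->6, 19->10, 4->2, 9->4
rank(y): 17->8, 2->1, 9->2, 11->4, 12->5, 19->10, 16->7, 13->6, 18->9, 10->3
Step 2: d_i = R_x(i) - R_y(i); compute d_i^2.
  (1-8)^2=49, (3-1)^2=4, (9-2)^2=49, (5-4)^2=1, (7-5)^2=4, (8-10)^2=4, (6-7)^2=1, (10-6)^2=16, (2-9)^2=49, (4-3)^2=1
sum(d^2) = 178.
Step 3: rho = 1 - 6*178 / (10*(10^2 - 1)) = 1 - 1068/990 = -0.078788.
Step 4: Under H0, t = rho * sqrt((n-2)/(1-rho^2)) = -0.2235 ~ t(8).
Step 5: Two-sided p-value from the t-distribution with 8 df = 0.828717.
Step 6: alpha = 0.1. fail to reject H0.

rho = -0.0788, p = 0.828717, fail to reject H0 at alpha = 0.1.


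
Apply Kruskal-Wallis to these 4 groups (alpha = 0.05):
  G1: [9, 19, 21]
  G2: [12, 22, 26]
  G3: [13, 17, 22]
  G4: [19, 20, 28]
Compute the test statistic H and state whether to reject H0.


Step 1: Combine all N = 12 observations and assign midranks.
sorted (value, group, rank): (9,G1,1), (12,G2,2), (13,G3,3), (17,G3,4), (19,G1,5.5), (19,G4,5.5), (20,G4,7), (21,G1,8), (22,G2,9.5), (22,G3,9.5), (26,G2,11), (28,G4,12)
Step 2: Sum ranks within each group.
R_1 = 14.5 (n_1 = 3)
R_2 = 22.5 (n_2 = 3)
R_3 = 16.5 (n_3 = 3)
R_4 = 24.5 (n_4 = 3)
Step 3: H = 12/(N(N+1)) * sum(R_i^2/n_i) - 3(N+1)
     = 12/(12*13) * (14.5^2/3 + 22.5^2/3 + 16.5^2/3 + 24.5^2/3) - 3*13
     = 0.076923 * 529.667 - 39
     = 1.743590.
Step 4: Ties present; correction factor C = 1 - 12/(12^3 - 12) = 0.993007. Corrected H = 1.743590 / 0.993007 = 1.755869.
Step 5: Under H0, H ~ chi^2(3); p-value = 0.624585.
Step 6: alpha = 0.05. fail to reject H0.

H = 1.7559, df = 3, p = 0.624585, fail to reject H0.


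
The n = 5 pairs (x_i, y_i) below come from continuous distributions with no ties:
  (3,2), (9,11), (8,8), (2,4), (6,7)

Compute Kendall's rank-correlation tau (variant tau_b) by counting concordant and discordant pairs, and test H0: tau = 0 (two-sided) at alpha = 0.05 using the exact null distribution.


Step 1: Enumerate the 10 unordered pairs (i,j) with i<j and classify each by sign(x_j-x_i) * sign(y_j-y_i).
  (1,2):dx=+6,dy=+9->C; (1,3):dx=+5,dy=+6->C; (1,4):dx=-1,dy=+2->D; (1,5):dx=+3,dy=+5->C
  (2,3):dx=-1,dy=-3->C; (2,4):dx=-7,dy=-7->C; (2,5):dx=-3,dy=-4->C; (3,4):dx=-6,dy=-4->C
  (3,5):dx=-2,dy=-1->C; (4,5):dx=+4,dy=+3->C
Step 2: C = 9, D = 1, total pairs = 10.
Step 3: tau = (C - D)/(n(n-1)/2) = (9 - 1)/10 = 0.800000.
Step 4: Exact two-sided p-value (enumerate n! = 120 permutations of y under H0): p = 0.083333.
Step 5: alpha = 0.05. fail to reject H0.

tau_b = 0.8000 (C=9, D=1), p = 0.083333, fail to reject H0.


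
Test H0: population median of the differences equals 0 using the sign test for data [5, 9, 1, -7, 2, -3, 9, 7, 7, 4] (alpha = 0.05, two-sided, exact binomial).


Step 1: Discard zero differences. Original n = 10; n_eff = number of nonzero differences = 10.
Nonzero differences (with sign): +5, +9, +1, -7, +2, -3, +9, +7, +7, +4
Step 2: Count signs: positive = 8, negative = 2.
Step 3: Under H0: P(positive) = 0.5, so the number of positives S ~ Bin(10, 0.5).
Step 4: Two-sided exact p-value = sum of Bin(10,0.5) probabilities at or below the observed probability = 0.109375.
Step 5: alpha = 0.05. fail to reject H0.

n_eff = 10, pos = 8, neg = 2, p = 0.109375, fail to reject H0.


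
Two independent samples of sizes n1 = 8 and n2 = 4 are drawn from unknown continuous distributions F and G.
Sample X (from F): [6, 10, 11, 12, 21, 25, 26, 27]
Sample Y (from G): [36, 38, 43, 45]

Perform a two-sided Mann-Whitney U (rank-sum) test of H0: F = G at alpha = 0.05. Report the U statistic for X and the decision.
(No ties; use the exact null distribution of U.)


Step 1: Combine and sort all 12 observations; assign midranks.
sorted (value, group): (6,X), (10,X), (11,X), (12,X), (21,X), (25,X), (26,X), (27,X), (36,Y), (38,Y), (43,Y), (45,Y)
ranks: 6->1, 10->2, 11->3, 12->4, 21->5, 25->6, 26->7, 27->8, 36->9, 38->10, 43->11, 45->12
Step 2: Rank sum for X: R1 = 1 + 2 + 3 + 4 + 5 + 6 + 7 + 8 = 36.
Step 3: U_X = R1 - n1(n1+1)/2 = 36 - 8*9/2 = 36 - 36 = 0.
       U_Y = n1*n2 - U_X = 32 - 0 = 32.
Step 4: No ties, so the exact null distribution of U (based on enumerating the C(12,8) = 495 equally likely rank assignments) gives the two-sided p-value.
Step 5: p-value = 0.004040; compare to alpha = 0.05. reject H0.

U_X = 0, p = 0.004040, reject H0 at alpha = 0.05.


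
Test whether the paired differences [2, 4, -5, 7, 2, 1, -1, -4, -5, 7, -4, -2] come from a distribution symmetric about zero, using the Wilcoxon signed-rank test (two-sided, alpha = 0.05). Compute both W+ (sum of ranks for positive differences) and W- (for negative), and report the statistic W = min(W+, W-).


Step 1: Drop any zero differences (none here) and take |d_i|.
|d| = [2, 4, 5, 7, 2, 1, 1, 4, 5, 7, 4, 2]
Step 2: Midrank |d_i| (ties get averaged ranks).
ranks: |2|->4, |4|->7, |5|->9.5, |7|->11.5, |2|->4, |1|->1.5, |1|->1.5, |4|->7, |5|->9.5, |7|->11.5, |4|->7, |2|->4
Step 3: Attach original signs; sum ranks with positive sign and with negative sign.
W+ = 4 + 7 + 11.5 + 4 + 1.5 + 11.5 = 39.5
W- = 9.5 + 1.5 + 7 + 9.5 + 7 + 4 = 38.5
(Check: W+ + W- = 78 should equal n(n+1)/2 = 78.)
Step 4: Test statistic W = min(W+, W-) = 38.5.
Step 5: Ties in |d|, so use the tie-corrected normal approximation.
        E[W] = n(n+1)/4 = 12*13/4 = 39.
        Tie groups: |d|=1 (t=2), |d|=2 (t=3), |d|=4 (t=3), |d|=5 (t=2), |d|=7 (t=2); sum(t^3 - t) = 66.
        Var[W] = n(n+1)(2n+1)/24 - sum(t^3-t)/48 = 3900/24 - 66/48 = 161.125.
        z = (W - E[W]) / sqrt(Var[W]) = (38.5 - 39) / 12.6935 = -0.0394.
        Two-sided p = 2*Phi(z) = 0.968579.
Step 6: alpha = 0.05. fail to reject H0.

W+ = 39.5, W- = 38.5, W = min = 38.5, p = 0.968579, fail to reject H0.


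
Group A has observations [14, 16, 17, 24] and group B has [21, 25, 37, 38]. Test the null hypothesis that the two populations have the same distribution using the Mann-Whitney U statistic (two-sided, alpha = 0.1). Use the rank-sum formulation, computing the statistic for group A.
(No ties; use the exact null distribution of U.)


Step 1: Combine and sort all 8 observations; assign midranks.
sorted (value, group): (14,X), (16,X), (17,X), (21,Y), (24,X), (25,Y), (37,Y), (38,Y)
ranks: 14->1, 16->2, 17->3, 21->4, 24->5, 25->6, 37->7, 38->8
Step 2: Rank sum for X: R1 = 1 + 2 + 3 + 5 = 11.
Step 3: U_X = R1 - n1(n1+1)/2 = 11 - 4*5/2 = 11 - 10 = 1.
       U_Y = n1*n2 - U_X = 16 - 1 = 15.
Step 4: No ties, so the exact null distribution of U (based on enumerating the C(8,4) = 70 equally likely rank assignments) gives the two-sided p-value.
Step 5: p-value = 0.057143; compare to alpha = 0.1. reject H0.

U_X = 1, p = 0.057143, reject H0 at alpha = 0.1.


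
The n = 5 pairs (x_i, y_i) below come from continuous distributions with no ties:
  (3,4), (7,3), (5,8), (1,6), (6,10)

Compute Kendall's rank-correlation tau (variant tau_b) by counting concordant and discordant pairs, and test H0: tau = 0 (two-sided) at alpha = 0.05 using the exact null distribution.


Step 1: Enumerate the 10 unordered pairs (i,j) with i<j and classify each by sign(x_j-x_i) * sign(y_j-y_i).
  (1,2):dx=+4,dy=-1->D; (1,3):dx=+2,dy=+4->C; (1,4):dx=-2,dy=+2->D; (1,5):dx=+3,dy=+6->C
  (2,3):dx=-2,dy=+5->D; (2,4):dx=-6,dy=+3->D; (2,5):dx=-1,dy=+7->D; (3,4):dx=-4,dy=-2->C
  (3,5):dx=+1,dy=+2->C; (4,5):dx=+5,dy=+4->C
Step 2: C = 5, D = 5, total pairs = 10.
Step 3: tau = (C - D)/(n(n-1)/2) = (5 - 5)/10 = 0.000000.
Step 4: Exact two-sided p-value (enumerate n! = 120 permutations of y under H0): p = 1.000000.
Step 5: alpha = 0.05. fail to reject H0.

tau_b = 0.0000 (C=5, D=5), p = 1.000000, fail to reject H0.


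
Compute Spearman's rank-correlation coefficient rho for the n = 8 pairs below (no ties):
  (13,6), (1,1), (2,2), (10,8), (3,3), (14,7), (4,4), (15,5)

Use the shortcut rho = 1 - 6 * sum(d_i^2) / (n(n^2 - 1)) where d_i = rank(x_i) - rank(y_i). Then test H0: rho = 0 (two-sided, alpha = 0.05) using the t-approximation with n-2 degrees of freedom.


Step 1: Rank x and y separately (midranks; no ties here).
rank(x): 13->6, 1->1, 2->2, 10->5, 3->3, 14->7, 4->4, 15->8
rank(y): 6->6, 1->1, 2->2, 8->8, 3->3, 7->7, 4->4, 5->5
Step 2: d_i = R_x(i) - R_y(i); compute d_i^2.
  (6-6)^2=0, (1-1)^2=0, (2-2)^2=0, (5-8)^2=9, (3-3)^2=0, (7-7)^2=0, (4-4)^2=0, (8-5)^2=9
sum(d^2) = 18.
Step 3: rho = 1 - 6*18 / (8*(8^2 - 1)) = 1 - 108/504 = 0.785714.
Step 4: Under H0, t = rho * sqrt((n-2)/(1-rho^2)) = 3.1113 ~ t(6).
Step 5: Two-sided p-value from the t-distribution with 6 df = 0.020815.
Step 6: alpha = 0.05. reject H0.

rho = 0.7857, p = 0.020815, reject H0 at alpha = 0.05.


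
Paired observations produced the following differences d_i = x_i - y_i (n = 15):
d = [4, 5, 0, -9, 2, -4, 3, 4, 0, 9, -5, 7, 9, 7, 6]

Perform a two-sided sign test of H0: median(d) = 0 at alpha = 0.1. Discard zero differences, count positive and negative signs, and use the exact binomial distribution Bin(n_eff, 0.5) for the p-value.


Step 1: Discard zero differences. Original n = 15; n_eff = number of nonzero differences = 13.
Nonzero differences (with sign): +4, +5, -9, +2, -4, +3, +4, +9, -5, +7, +9, +7, +6
Step 2: Count signs: positive = 10, negative = 3.
Step 3: Under H0: P(positive) = 0.5, so the number of positives S ~ Bin(13, 0.5).
Step 4: Two-sided exact p-value = sum of Bin(13,0.5) probabilities at or below the observed probability = 0.092285.
Step 5: alpha = 0.1. reject H0.

n_eff = 13, pos = 10, neg = 3, p = 0.092285, reject H0.


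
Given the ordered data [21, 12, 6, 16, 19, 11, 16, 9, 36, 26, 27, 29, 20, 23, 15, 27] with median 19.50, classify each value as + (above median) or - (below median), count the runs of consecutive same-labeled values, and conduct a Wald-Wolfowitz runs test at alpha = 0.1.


Step 1: Compute median = 19.50; label A = above, B = below.
Labels in order: ABBBBBBBAAAAAABA  (n_A = 8, n_B = 8)
Step 2: Count runs R = 5.
Step 3: Under H0 (random ordering), E[R] = 2*n_A*n_B/(n_A+n_B) + 1 = 2*8*8/16 + 1 = 9.0000.
        Var[R] = 2*n_A*n_B*(2*n_A*n_B - n_A - n_B) / ((n_A+n_B)^2 * (n_A+n_B-1)) = 14336/3840 = 3.7333.
        SD[R] = 1.9322.
Step 4: Continuity-corrected z = (R + 0.5 - E[R]) / SD[R] = (5 + 0.5 - 9.0000) / 1.9322 = -1.8114.
Step 5: Two-sided p-value via normal approximation = 2*(1 - Phi(|z|)) = 0.070076.
Step 6: alpha = 0.1. reject H0.

R = 5, z = -1.8114, p = 0.070076, reject H0.


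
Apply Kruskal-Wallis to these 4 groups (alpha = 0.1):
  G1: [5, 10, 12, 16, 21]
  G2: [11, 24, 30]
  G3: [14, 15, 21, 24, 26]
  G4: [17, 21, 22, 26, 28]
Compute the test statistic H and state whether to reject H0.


Step 1: Combine all N = 18 observations and assign midranks.
sorted (value, group, rank): (5,G1,1), (10,G1,2), (11,G2,3), (12,G1,4), (14,G3,5), (15,G3,6), (16,G1,7), (17,G4,8), (21,G1,10), (21,G3,10), (21,G4,10), (22,G4,12), (24,G2,13.5), (24,G3,13.5), (26,G3,15.5), (26,G4,15.5), (28,G4,17), (30,G2,18)
Step 2: Sum ranks within each group.
R_1 = 24 (n_1 = 5)
R_2 = 34.5 (n_2 = 3)
R_3 = 50 (n_3 = 5)
R_4 = 62.5 (n_4 = 5)
Step 3: H = 12/(N(N+1)) * sum(R_i^2/n_i) - 3(N+1)
     = 12/(18*19) * (24^2/5 + 34.5^2/3 + 50^2/5 + 62.5^2/5) - 3*19
     = 0.035088 * 1793.2 - 57
     = 5.919298.
Step 4: Ties present; correction factor C = 1 - 36/(18^3 - 18) = 0.993808. Corrected H = 5.919298 / 0.993808 = 5.956179.
Step 5: Under H0, H ~ chi^2(3); p-value = 0.113762.
Step 6: alpha = 0.1. fail to reject H0.

H = 5.9562, df = 3, p = 0.113762, fail to reject H0.


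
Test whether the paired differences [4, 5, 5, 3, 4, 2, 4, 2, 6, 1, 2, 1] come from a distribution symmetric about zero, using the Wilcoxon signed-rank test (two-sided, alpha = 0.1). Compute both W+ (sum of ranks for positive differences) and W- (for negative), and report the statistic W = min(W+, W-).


Step 1: Drop any zero differences (none here) and take |d_i|.
|d| = [4, 5, 5, 3, 4, 2, 4, 2, 6, 1, 2, 1]
Step 2: Midrank |d_i| (ties get averaged ranks).
ranks: |4|->8, |5|->10.5, |5|->10.5, |3|->6, |4|->8, |2|->4, |4|->8, |2|->4, |6|->12, |1|->1.5, |2|->4, |1|->1.5
Step 3: Attach original signs; sum ranks with positive sign and with negative sign.
W+ = 8 + 10.5 + 10.5 + 6 + 8 + 4 + 8 + 4 + 12 + 1.5 + 4 + 1.5 = 78
W- = 0 = 0
(Check: W+ + W- = 78 should equal n(n+1)/2 = 78.)
Step 4: Test statistic W = min(W+, W-) = 0.
Step 5: Ties in |d|, so use the tie-corrected normal approximation.
        E[W] = n(n+1)/4 = 12*13/4 = 39.
        Tie groups: |d|=1 (t=2), |d|=2 (t=3), |d|=4 (t=3), |d|=5 (t=2); sum(t^3 - t) = 60.
        Var[W] = n(n+1)(2n+1)/24 - sum(t^3-t)/48 = 3900/24 - 60/48 = 161.25.
        z = (W - E[W]) / sqrt(Var[W]) = (0 - 39) / 12.6984 = -3.0712.
        Two-sided p = 2*Phi(z) = 0.002132.
Step 6: alpha = 0.1. reject H0.

W+ = 78, W- = 0, W = min = 0, p = 0.002132, reject H0.


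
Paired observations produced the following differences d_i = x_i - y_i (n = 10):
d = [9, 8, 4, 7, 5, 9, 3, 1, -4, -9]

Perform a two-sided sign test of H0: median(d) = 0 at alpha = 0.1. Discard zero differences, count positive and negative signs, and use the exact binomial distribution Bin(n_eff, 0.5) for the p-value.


Step 1: Discard zero differences. Original n = 10; n_eff = number of nonzero differences = 10.
Nonzero differences (with sign): +9, +8, +4, +7, +5, +9, +3, +1, -4, -9
Step 2: Count signs: positive = 8, negative = 2.
Step 3: Under H0: P(positive) = 0.5, so the number of positives S ~ Bin(10, 0.5).
Step 4: Two-sided exact p-value = sum of Bin(10,0.5) probabilities at or below the observed probability = 0.109375.
Step 5: alpha = 0.1. fail to reject H0.

n_eff = 10, pos = 8, neg = 2, p = 0.109375, fail to reject H0.


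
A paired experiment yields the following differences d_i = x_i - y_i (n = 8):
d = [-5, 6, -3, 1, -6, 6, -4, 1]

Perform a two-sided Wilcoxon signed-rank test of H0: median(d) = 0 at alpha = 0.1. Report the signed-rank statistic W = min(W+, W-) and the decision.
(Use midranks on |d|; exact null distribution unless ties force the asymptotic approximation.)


Step 1: Drop any zero differences (none here) and take |d_i|.
|d| = [5, 6, 3, 1, 6, 6, 4, 1]
Step 2: Midrank |d_i| (ties get averaged ranks).
ranks: |5|->5, |6|->7, |3|->3, |1|->1.5, |6|->7, |6|->7, |4|->4, |1|->1.5
Step 3: Attach original signs; sum ranks with positive sign and with negative sign.
W+ = 7 + 1.5 + 7 + 1.5 = 17
W- = 5 + 3 + 7 + 4 = 19
(Check: W+ + W- = 36 should equal n(n+1)/2 = 36.)
Step 4: Test statistic W = min(W+, W-) = 17.
Step 5: Ties in |d|, so use the tie-corrected normal approximation.
        E[W] = n(n+1)/4 = 8*9/4 = 18.
        Tie groups: |d|=1 (t=2), |d|=6 (t=3); sum(t^3 - t) = 30.
        Var[W] = n(n+1)(2n+1)/24 - sum(t^3-t)/48 = 1224/24 - 30/48 = 50.375.
        z = (W - E[W]) / sqrt(Var[W]) = (17 - 18) / 7.0975 = -0.1409.
        Two-sided p = 2*Phi(z) = 0.887954.
Step 6: alpha = 0.1. fail to reject H0.

W+ = 17, W- = 19, W = min = 17, p = 0.887954, fail to reject H0.


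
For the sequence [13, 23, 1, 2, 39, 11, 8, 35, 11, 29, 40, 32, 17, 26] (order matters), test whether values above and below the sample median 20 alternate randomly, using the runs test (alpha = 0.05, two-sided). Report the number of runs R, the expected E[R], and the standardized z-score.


Step 1: Compute median = 20; label A = above, B = below.
Labels in order: BABBABBABAAABA  (n_A = 7, n_B = 7)
Step 2: Count runs R = 10.
Step 3: Under H0 (random ordering), E[R] = 2*n_A*n_B/(n_A+n_B) + 1 = 2*7*7/14 + 1 = 8.0000.
        Var[R] = 2*n_A*n_B*(2*n_A*n_B - n_A - n_B) / ((n_A+n_B)^2 * (n_A+n_B-1)) = 8232/2548 = 3.2308.
        SD[R] = 1.7974.
Step 4: Continuity-corrected z = (R - 0.5 - E[R]) / SD[R] = (10 - 0.5 - 8.0000) / 1.7974 = 0.8345.
Step 5: Two-sided p-value via normal approximation = 2*(1 - Phi(|z|)) = 0.403986.
Step 6: alpha = 0.05. fail to reject H0.

R = 10, z = 0.8345, p = 0.403986, fail to reject H0.


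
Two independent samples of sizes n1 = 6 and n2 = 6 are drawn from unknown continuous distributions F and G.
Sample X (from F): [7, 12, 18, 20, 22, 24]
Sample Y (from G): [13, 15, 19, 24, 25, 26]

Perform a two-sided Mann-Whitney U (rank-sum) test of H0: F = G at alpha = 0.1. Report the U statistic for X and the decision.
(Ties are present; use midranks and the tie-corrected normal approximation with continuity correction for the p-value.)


Step 1: Combine and sort all 12 observations; assign midranks.
sorted (value, group): (7,X), (12,X), (13,Y), (15,Y), (18,X), (19,Y), (20,X), (22,X), (24,X), (24,Y), (25,Y), (26,Y)
ranks: 7->1, 12->2, 13->3, 15->4, 18->5, 19->6, 20->7, 22->8, 24->9.5, 24->9.5, 25->11, 26->12
Step 2: Rank sum for X: R1 = 1 + 2 + 5 + 7 + 8 + 9.5 = 32.5.
Step 3: U_X = R1 - n1(n1+1)/2 = 32.5 - 6*7/2 = 32.5 - 21 = 11.5.
       U_Y = n1*n2 - U_X = 36 - 11.5 = 24.5.
Step 4: Ties are present, so use the tie-corrected normal approximation (with continuity correction) for the p-value.
Step 5: p-value = 0.335822; compare to alpha = 0.1. fail to reject H0.

U_X = 11.5, p = 0.335822, fail to reject H0 at alpha = 0.1.


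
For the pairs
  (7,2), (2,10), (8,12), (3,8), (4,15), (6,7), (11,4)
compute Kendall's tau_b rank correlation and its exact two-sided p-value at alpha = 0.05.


Step 1: Enumerate the 21 unordered pairs (i,j) with i<j and classify each by sign(x_j-x_i) * sign(y_j-y_i).
  (1,2):dx=-5,dy=+8->D; (1,3):dx=+1,dy=+10->C; (1,4):dx=-4,dy=+6->D; (1,5):dx=-3,dy=+13->D
  (1,6):dx=-1,dy=+5->D; (1,7):dx=+4,dy=+2->C; (2,3):dx=+6,dy=+2->C; (2,4):dx=+1,dy=-2->D
  (2,5):dx=+2,dy=+5->C; (2,6):dx=+4,dy=-3->D; (2,7):dx=+9,dy=-6->D; (3,4):dx=-5,dy=-4->C
  (3,5):dx=-4,dy=+3->D; (3,6):dx=-2,dy=-5->C; (3,7):dx=+3,dy=-8->D; (4,5):dx=+1,dy=+7->C
  (4,6):dx=+3,dy=-1->D; (4,7):dx=+8,dy=-4->D; (5,6):dx=+2,dy=-8->D; (5,7):dx=+7,dy=-11->D
  (6,7):dx=+5,dy=-3->D
Step 2: C = 7, D = 14, total pairs = 21.
Step 3: tau = (C - D)/(n(n-1)/2) = (7 - 14)/21 = -0.333333.
Step 4: Exact two-sided p-value (enumerate n! = 5040 permutations of y under H0): p = 0.381349.
Step 5: alpha = 0.05. fail to reject H0.

tau_b = -0.3333 (C=7, D=14), p = 0.381349, fail to reject H0.


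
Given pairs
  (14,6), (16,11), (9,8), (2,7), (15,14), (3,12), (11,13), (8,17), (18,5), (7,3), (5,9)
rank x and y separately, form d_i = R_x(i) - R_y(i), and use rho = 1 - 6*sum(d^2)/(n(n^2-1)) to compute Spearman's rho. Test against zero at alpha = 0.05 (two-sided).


Step 1: Rank x and y separately (midranks; no ties here).
rank(x): 14->8, 16->10, 9->6, 2->1, 15->9, 3->2, 11->7, 8->5, 18->11, 7->4, 5->3
rank(y): 6->3, 11->7, 8->5, 7->4, 14->10, 12->8, 13->9, 17->11, 5->2, 3->1, 9->6
Step 2: d_i = R_x(i) - R_y(i); compute d_i^2.
  (8-3)^2=25, (10-7)^2=9, (6-5)^2=1, (1-4)^2=9, (9-10)^2=1, (2-8)^2=36, (7-9)^2=4, (5-11)^2=36, (11-2)^2=81, (4-1)^2=9, (3-6)^2=9
sum(d^2) = 220.
Step 3: rho = 1 - 6*220 / (11*(11^2 - 1)) = 1 - 1320/1320 = 0.000000.
Step 4: Under H0, t = rho * sqrt((n-2)/(1-rho^2)) = 0.0000 ~ t(9).
Step 5: Two-sided p-value from the t-distribution with 9 df = 1.000000.
Step 6: alpha = 0.05. fail to reject H0.

rho = 0.0000, p = 1.000000, fail to reject H0 at alpha = 0.05.


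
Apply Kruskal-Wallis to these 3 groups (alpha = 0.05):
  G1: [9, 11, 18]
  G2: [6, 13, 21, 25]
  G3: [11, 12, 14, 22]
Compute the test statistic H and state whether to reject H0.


Step 1: Combine all N = 11 observations and assign midranks.
sorted (value, group, rank): (6,G2,1), (9,G1,2), (11,G1,3.5), (11,G3,3.5), (12,G3,5), (13,G2,6), (14,G3,7), (18,G1,8), (21,G2,9), (22,G3,10), (25,G2,11)
Step 2: Sum ranks within each group.
R_1 = 13.5 (n_1 = 3)
R_2 = 27 (n_2 = 4)
R_3 = 25.5 (n_3 = 4)
Step 3: H = 12/(N(N+1)) * sum(R_i^2/n_i) - 3(N+1)
     = 12/(11*12) * (13.5^2/3 + 27^2/4 + 25.5^2/4) - 3*12
     = 0.090909 * 405.562 - 36
     = 0.869318.
Step 4: Ties present; correction factor C = 1 - 6/(11^3 - 11) = 0.995455. Corrected H = 0.869318 / 0.995455 = 0.873288.
Step 5: Under H0, H ~ chi^2(2); p-value = 0.646202.
Step 6: alpha = 0.05. fail to reject H0.

H = 0.8733, df = 2, p = 0.646202, fail to reject H0.


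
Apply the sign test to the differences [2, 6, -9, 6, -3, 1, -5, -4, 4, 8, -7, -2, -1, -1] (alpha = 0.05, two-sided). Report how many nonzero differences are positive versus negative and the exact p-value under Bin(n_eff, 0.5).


Step 1: Discard zero differences. Original n = 14; n_eff = number of nonzero differences = 14.
Nonzero differences (with sign): +2, +6, -9, +6, -3, +1, -5, -4, +4, +8, -7, -2, -1, -1
Step 2: Count signs: positive = 6, negative = 8.
Step 3: Under H0: P(positive) = 0.5, so the number of positives S ~ Bin(14, 0.5).
Step 4: Two-sided exact p-value = sum of Bin(14,0.5) probabilities at or below the observed probability = 0.790527.
Step 5: alpha = 0.05. fail to reject H0.

n_eff = 14, pos = 6, neg = 8, p = 0.790527, fail to reject H0.


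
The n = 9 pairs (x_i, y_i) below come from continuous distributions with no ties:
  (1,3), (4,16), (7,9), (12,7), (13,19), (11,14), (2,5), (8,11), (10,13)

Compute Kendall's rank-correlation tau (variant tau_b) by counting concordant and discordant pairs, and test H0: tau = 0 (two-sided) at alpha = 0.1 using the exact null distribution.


Step 1: Enumerate the 36 unordered pairs (i,j) with i<j and classify each by sign(x_j-x_i) * sign(y_j-y_i).
  (1,2):dx=+3,dy=+13->C; (1,3):dx=+6,dy=+6->C; (1,4):dx=+11,dy=+4->C; (1,5):dx=+12,dy=+16->C
  (1,6):dx=+10,dy=+11->C; (1,7):dx=+1,dy=+2->C; (1,8):dx=+7,dy=+8->C; (1,9):dx=+9,dy=+10->C
  (2,3):dx=+3,dy=-7->D; (2,4):dx=+8,dy=-9->D; (2,5):dx=+9,dy=+3->C; (2,6):dx=+7,dy=-2->D
  (2,7):dx=-2,dy=-11->C; (2,8):dx=+4,dy=-5->D; (2,9):dx=+6,dy=-3->D; (3,4):dx=+5,dy=-2->D
  (3,5):dx=+6,dy=+10->C; (3,6):dx=+4,dy=+5->C; (3,7):dx=-5,dy=-4->C; (3,8):dx=+1,dy=+2->C
  (3,9):dx=+3,dy=+4->C; (4,5):dx=+1,dy=+12->C; (4,6):dx=-1,dy=+7->D; (4,7):dx=-10,dy=-2->C
  (4,8):dx=-4,dy=+4->D; (4,9):dx=-2,dy=+6->D; (5,6):dx=-2,dy=-5->C; (5,7):dx=-11,dy=-14->C
  (5,8):dx=-5,dy=-8->C; (5,9):dx=-3,dy=-6->C; (6,7):dx=-9,dy=-9->C; (6,8):dx=-3,dy=-3->C
  (6,9):dx=-1,dy=-1->C; (7,8):dx=+6,dy=+6->C; (7,9):dx=+8,dy=+8->C; (8,9):dx=+2,dy=+2->C
Step 2: C = 27, D = 9, total pairs = 36.
Step 3: tau = (C - D)/(n(n-1)/2) = (27 - 9)/36 = 0.500000.
Step 4: Exact two-sided p-value (enumerate n! = 362880 permutations of y under H0): p = 0.075176.
Step 5: alpha = 0.1. reject H0.

tau_b = 0.5000 (C=27, D=9), p = 0.075176, reject H0.


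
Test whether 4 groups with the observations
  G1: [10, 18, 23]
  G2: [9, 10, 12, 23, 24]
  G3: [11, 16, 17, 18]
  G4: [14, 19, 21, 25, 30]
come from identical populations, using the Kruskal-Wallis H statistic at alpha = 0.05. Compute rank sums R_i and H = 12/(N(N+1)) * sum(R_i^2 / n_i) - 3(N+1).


Step 1: Combine all N = 17 observations and assign midranks.
sorted (value, group, rank): (9,G2,1), (10,G1,2.5), (10,G2,2.5), (11,G3,4), (12,G2,5), (14,G4,6), (16,G3,7), (17,G3,8), (18,G1,9.5), (18,G3,9.5), (19,G4,11), (21,G4,12), (23,G1,13.5), (23,G2,13.5), (24,G2,15), (25,G4,16), (30,G4,17)
Step 2: Sum ranks within each group.
R_1 = 25.5 (n_1 = 3)
R_2 = 37 (n_2 = 5)
R_3 = 28.5 (n_3 = 4)
R_4 = 62 (n_4 = 5)
Step 3: H = 12/(N(N+1)) * sum(R_i^2/n_i) - 3(N+1)
     = 12/(17*18) * (25.5^2/3 + 37^2/5 + 28.5^2/4 + 62^2/5) - 3*18
     = 0.039216 * 1462.41 - 54
     = 3.349510.
Step 4: Ties present; correction factor C = 1 - 18/(17^3 - 17) = 0.996324. Corrected H = 3.349510 / 0.996324 = 3.361870.
Step 5: Under H0, H ~ chi^2(3); p-value = 0.339124.
Step 6: alpha = 0.05. fail to reject H0.

H = 3.3619, df = 3, p = 0.339124, fail to reject H0.


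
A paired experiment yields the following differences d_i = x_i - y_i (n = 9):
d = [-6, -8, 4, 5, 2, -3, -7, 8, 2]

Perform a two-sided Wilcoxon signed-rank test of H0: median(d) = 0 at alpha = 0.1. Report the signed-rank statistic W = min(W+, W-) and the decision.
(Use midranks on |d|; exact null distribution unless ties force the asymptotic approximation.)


Step 1: Drop any zero differences (none here) and take |d_i|.
|d| = [6, 8, 4, 5, 2, 3, 7, 8, 2]
Step 2: Midrank |d_i| (ties get averaged ranks).
ranks: |6|->6, |8|->8.5, |4|->4, |5|->5, |2|->1.5, |3|->3, |7|->7, |8|->8.5, |2|->1.5
Step 3: Attach original signs; sum ranks with positive sign and with negative sign.
W+ = 4 + 5 + 1.5 + 8.5 + 1.5 = 20.5
W- = 6 + 8.5 + 3 + 7 = 24.5
(Check: W+ + W- = 45 should equal n(n+1)/2 = 45.)
Step 4: Test statistic W = min(W+, W-) = 20.5.
Step 5: Ties in |d|, so use the tie-corrected normal approximation.
        E[W] = n(n+1)/4 = 9*10/4 = 22.5.
        Tie groups: |d|=2 (t=2), |d|=8 (t=2); sum(t^3 - t) = 12.
        Var[W] = n(n+1)(2n+1)/24 - sum(t^3-t)/48 = 1710/24 - 12/48 = 71.
        z = (W - E[W]) / sqrt(Var[W]) = (20.5 - 22.5) / 8.4261 = -0.2374.
        Two-sided p = 2*Phi(z) = 0.812380.
Step 6: alpha = 0.1. fail to reject H0.

W+ = 20.5, W- = 24.5, W = min = 20.5, p = 0.812380, fail to reject H0.


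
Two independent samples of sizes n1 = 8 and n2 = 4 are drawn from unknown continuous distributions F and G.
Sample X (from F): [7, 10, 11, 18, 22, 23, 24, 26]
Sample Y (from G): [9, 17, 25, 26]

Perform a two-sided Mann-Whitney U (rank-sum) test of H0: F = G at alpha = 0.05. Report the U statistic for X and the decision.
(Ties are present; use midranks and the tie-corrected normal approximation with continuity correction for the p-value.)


Step 1: Combine and sort all 12 observations; assign midranks.
sorted (value, group): (7,X), (9,Y), (10,X), (11,X), (17,Y), (18,X), (22,X), (23,X), (24,X), (25,Y), (26,X), (26,Y)
ranks: 7->1, 9->2, 10->3, 11->4, 17->5, 18->6, 22->7, 23->8, 24->9, 25->10, 26->11.5, 26->11.5
Step 2: Rank sum for X: R1 = 1 + 3 + 4 + 6 + 7 + 8 + 9 + 11.5 = 49.5.
Step 3: U_X = R1 - n1(n1+1)/2 = 49.5 - 8*9/2 = 49.5 - 36 = 13.5.
       U_Y = n1*n2 - U_X = 32 - 13.5 = 18.5.
Step 4: Ties are present, so use the tie-corrected normal approximation (with continuity correction) for the p-value.
Step 5: p-value = 0.733647; compare to alpha = 0.05. fail to reject H0.

U_X = 13.5, p = 0.733647, fail to reject H0 at alpha = 0.05.


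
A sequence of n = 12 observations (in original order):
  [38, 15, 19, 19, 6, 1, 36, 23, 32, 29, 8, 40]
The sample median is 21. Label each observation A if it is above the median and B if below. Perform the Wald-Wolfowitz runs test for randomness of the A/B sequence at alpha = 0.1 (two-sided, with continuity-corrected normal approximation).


Step 1: Compute median = 21; label A = above, B = below.
Labels in order: ABBBBBAAAABA  (n_A = 6, n_B = 6)
Step 2: Count runs R = 5.
Step 3: Under H0 (random ordering), E[R] = 2*n_A*n_B/(n_A+n_B) + 1 = 2*6*6/12 + 1 = 7.0000.
        Var[R] = 2*n_A*n_B*(2*n_A*n_B - n_A - n_B) / ((n_A+n_B)^2 * (n_A+n_B-1)) = 4320/1584 = 2.7273.
        SD[R] = 1.6514.
Step 4: Continuity-corrected z = (R + 0.5 - E[R]) / SD[R] = (5 + 0.5 - 7.0000) / 1.6514 = -0.9083.
Step 5: Two-sided p-value via normal approximation = 2*(1 - Phi(|z|)) = 0.363722.
Step 6: alpha = 0.1. fail to reject H0.

R = 5, z = -0.9083, p = 0.363722, fail to reject H0.


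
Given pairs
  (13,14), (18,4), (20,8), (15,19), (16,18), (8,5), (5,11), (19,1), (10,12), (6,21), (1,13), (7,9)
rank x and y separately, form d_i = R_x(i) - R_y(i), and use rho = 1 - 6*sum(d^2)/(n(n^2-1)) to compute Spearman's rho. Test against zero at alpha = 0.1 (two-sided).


Step 1: Rank x and y separately (midranks; no ties here).
rank(x): 13->7, 18->10, 20->12, 15->8, 16->9, 8->5, 5->2, 19->11, 10->6, 6->3, 1->1, 7->4
rank(y): 14->9, 4->2, 8->4, 19->11, 18->10, 5->3, 11->6, 1->1, 12->7, 21->12, 13->8, 9->5
Step 2: d_i = R_x(i) - R_y(i); compute d_i^2.
  (7-9)^2=4, (10-2)^2=64, (12-4)^2=64, (8-11)^2=9, (9-10)^2=1, (5-3)^2=4, (2-6)^2=16, (11-1)^2=100, (6-7)^2=1, (3-12)^2=81, (1-8)^2=49, (4-5)^2=1
sum(d^2) = 394.
Step 3: rho = 1 - 6*394 / (12*(12^2 - 1)) = 1 - 2364/1716 = -0.377622.
Step 4: Under H0, t = rho * sqrt((n-2)/(1-rho^2)) = -1.2896 ~ t(10).
Step 5: Two-sided p-value from the t-distribution with 10 df = 0.226206.
Step 6: alpha = 0.1. fail to reject H0.

rho = -0.3776, p = 0.226206, fail to reject H0 at alpha = 0.1.


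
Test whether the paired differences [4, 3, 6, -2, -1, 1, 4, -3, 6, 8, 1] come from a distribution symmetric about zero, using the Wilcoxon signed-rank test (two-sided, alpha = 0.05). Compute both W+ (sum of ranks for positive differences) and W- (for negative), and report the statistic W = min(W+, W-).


Step 1: Drop any zero differences (none here) and take |d_i|.
|d| = [4, 3, 6, 2, 1, 1, 4, 3, 6, 8, 1]
Step 2: Midrank |d_i| (ties get averaged ranks).
ranks: |4|->7.5, |3|->5.5, |6|->9.5, |2|->4, |1|->2, |1|->2, |4|->7.5, |3|->5.5, |6|->9.5, |8|->11, |1|->2
Step 3: Attach original signs; sum ranks with positive sign and with negative sign.
W+ = 7.5 + 5.5 + 9.5 + 2 + 7.5 + 9.5 + 11 + 2 = 54.5
W- = 4 + 2 + 5.5 = 11.5
(Check: W+ + W- = 66 should equal n(n+1)/2 = 66.)
Step 4: Test statistic W = min(W+, W-) = 11.5.
Step 5: Ties in |d|, so use the tie-corrected normal approximation.
        E[W] = n(n+1)/4 = 11*12/4 = 33.
        Tie groups: |d|=1 (t=3), |d|=3 (t=2), |d|=4 (t=2), |d|=6 (t=2); sum(t^3 - t) = 42.
        Var[W] = n(n+1)(2n+1)/24 - sum(t^3-t)/48 = 3036/24 - 42/48 = 125.625.
        z = (W - E[W]) / sqrt(Var[W]) = (11.5 - 33) / 11.2083 = -1.9182.
        Two-sided p = 2*Phi(z) = 0.055082.
Step 6: alpha = 0.05. fail to reject H0.

W+ = 54.5, W- = 11.5, W = min = 11.5, p = 0.055082, fail to reject H0.


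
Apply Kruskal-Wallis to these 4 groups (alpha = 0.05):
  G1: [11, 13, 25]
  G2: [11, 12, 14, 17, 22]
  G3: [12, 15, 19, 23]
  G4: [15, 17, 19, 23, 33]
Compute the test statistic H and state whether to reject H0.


Step 1: Combine all N = 17 observations and assign midranks.
sorted (value, group, rank): (11,G1,1.5), (11,G2,1.5), (12,G2,3.5), (12,G3,3.5), (13,G1,5), (14,G2,6), (15,G3,7.5), (15,G4,7.5), (17,G2,9.5), (17,G4,9.5), (19,G3,11.5), (19,G4,11.5), (22,G2,13), (23,G3,14.5), (23,G4,14.5), (25,G1,16), (33,G4,17)
Step 2: Sum ranks within each group.
R_1 = 22.5 (n_1 = 3)
R_2 = 33.5 (n_2 = 5)
R_3 = 37 (n_3 = 4)
R_4 = 60 (n_4 = 5)
Step 3: H = 12/(N(N+1)) * sum(R_i^2/n_i) - 3(N+1)
     = 12/(17*18) * (22.5^2/3 + 33.5^2/5 + 37^2/4 + 60^2/5) - 3*18
     = 0.039216 * 1455.45 - 54
     = 3.076471.
Step 4: Ties present; correction factor C = 1 - 36/(17^3 - 17) = 0.992647. Corrected H = 3.076471 / 0.992647 = 3.099259.
Step 5: Under H0, H ~ chi^2(3); p-value = 0.376573.
Step 6: alpha = 0.05. fail to reject H0.

H = 3.0993, df = 3, p = 0.376573, fail to reject H0.


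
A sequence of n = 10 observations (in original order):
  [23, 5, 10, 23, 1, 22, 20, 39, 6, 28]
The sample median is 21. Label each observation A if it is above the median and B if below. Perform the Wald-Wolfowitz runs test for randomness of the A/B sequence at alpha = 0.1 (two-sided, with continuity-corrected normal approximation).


Step 1: Compute median = 21; label A = above, B = below.
Labels in order: ABBABABABA  (n_A = 5, n_B = 5)
Step 2: Count runs R = 9.
Step 3: Under H0 (random ordering), E[R] = 2*n_A*n_B/(n_A+n_B) + 1 = 2*5*5/10 + 1 = 6.0000.
        Var[R] = 2*n_A*n_B*(2*n_A*n_B - n_A - n_B) / ((n_A+n_B)^2 * (n_A+n_B-1)) = 2000/900 = 2.2222.
        SD[R] = 1.4907.
Step 4: Continuity-corrected z = (R - 0.5 - E[R]) / SD[R] = (9 - 0.5 - 6.0000) / 1.4907 = 1.6771.
Step 5: Two-sided p-value via normal approximation = 2*(1 - Phi(|z|)) = 0.093533.
Step 6: alpha = 0.1. reject H0.

R = 9, z = 1.6771, p = 0.093533, reject H0.


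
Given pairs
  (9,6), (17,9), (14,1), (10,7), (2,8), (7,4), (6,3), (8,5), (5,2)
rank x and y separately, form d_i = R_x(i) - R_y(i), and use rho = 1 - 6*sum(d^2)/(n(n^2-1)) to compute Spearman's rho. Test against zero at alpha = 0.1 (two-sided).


Step 1: Rank x and y separately (midranks; no ties here).
rank(x): 9->6, 17->9, 14->8, 10->7, 2->1, 7->4, 6->3, 8->5, 5->2
rank(y): 6->6, 9->9, 1->1, 7->7, 8->8, 4->4, 3->3, 5->5, 2->2
Step 2: d_i = R_x(i) - R_y(i); compute d_i^2.
  (6-6)^2=0, (9-9)^2=0, (8-1)^2=49, (7-7)^2=0, (1-8)^2=49, (4-4)^2=0, (3-3)^2=0, (5-5)^2=0, (2-2)^2=0
sum(d^2) = 98.
Step 3: rho = 1 - 6*98 / (9*(9^2 - 1)) = 1 - 588/720 = 0.183333.
Step 4: Under H0, t = rho * sqrt((n-2)/(1-rho^2)) = 0.4934 ~ t(7).
Step 5: Two-sided p-value from the t-distribution with 7 df = 0.636820.
Step 6: alpha = 0.1. fail to reject H0.

rho = 0.1833, p = 0.636820, fail to reject H0 at alpha = 0.1.


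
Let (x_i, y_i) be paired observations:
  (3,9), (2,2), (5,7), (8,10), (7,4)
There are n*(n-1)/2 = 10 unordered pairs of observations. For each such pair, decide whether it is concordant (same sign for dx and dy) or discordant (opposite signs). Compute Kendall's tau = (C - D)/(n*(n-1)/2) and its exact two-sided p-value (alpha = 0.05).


Step 1: Enumerate the 10 unordered pairs (i,j) with i<j and classify each by sign(x_j-x_i) * sign(y_j-y_i).
  (1,2):dx=-1,dy=-7->C; (1,3):dx=+2,dy=-2->D; (1,4):dx=+5,dy=+1->C; (1,5):dx=+4,dy=-5->D
  (2,3):dx=+3,dy=+5->C; (2,4):dx=+6,dy=+8->C; (2,5):dx=+5,dy=+2->C; (3,4):dx=+3,dy=+3->C
  (3,5):dx=+2,dy=-3->D; (4,5):dx=-1,dy=-6->C
Step 2: C = 7, D = 3, total pairs = 10.
Step 3: tau = (C - D)/(n(n-1)/2) = (7 - 3)/10 = 0.400000.
Step 4: Exact two-sided p-value (enumerate n! = 120 permutations of y under H0): p = 0.483333.
Step 5: alpha = 0.05. fail to reject H0.

tau_b = 0.4000 (C=7, D=3), p = 0.483333, fail to reject H0.


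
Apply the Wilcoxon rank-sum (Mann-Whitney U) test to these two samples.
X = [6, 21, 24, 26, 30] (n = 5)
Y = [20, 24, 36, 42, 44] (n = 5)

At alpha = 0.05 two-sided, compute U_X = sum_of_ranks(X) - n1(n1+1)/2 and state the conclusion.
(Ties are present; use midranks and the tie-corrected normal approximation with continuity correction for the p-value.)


Step 1: Combine and sort all 10 observations; assign midranks.
sorted (value, group): (6,X), (20,Y), (21,X), (24,X), (24,Y), (26,X), (30,X), (36,Y), (42,Y), (44,Y)
ranks: 6->1, 20->2, 21->3, 24->4.5, 24->4.5, 26->6, 30->7, 36->8, 42->9, 44->10
Step 2: Rank sum for X: R1 = 1 + 3 + 4.5 + 6 + 7 = 21.5.
Step 3: U_X = R1 - n1(n1+1)/2 = 21.5 - 5*6/2 = 21.5 - 15 = 6.5.
       U_Y = n1*n2 - U_X = 25 - 6.5 = 18.5.
Step 4: Ties are present, so use the tie-corrected normal approximation (with continuity correction) for the p-value.
Step 5: p-value = 0.249153; compare to alpha = 0.05. fail to reject H0.

U_X = 6.5, p = 0.249153, fail to reject H0 at alpha = 0.05.


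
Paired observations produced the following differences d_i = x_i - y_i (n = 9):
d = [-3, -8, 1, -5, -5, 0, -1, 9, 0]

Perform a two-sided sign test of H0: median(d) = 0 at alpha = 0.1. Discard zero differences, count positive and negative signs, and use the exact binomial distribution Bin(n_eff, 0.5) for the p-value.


Step 1: Discard zero differences. Original n = 9; n_eff = number of nonzero differences = 7.
Nonzero differences (with sign): -3, -8, +1, -5, -5, -1, +9
Step 2: Count signs: positive = 2, negative = 5.
Step 3: Under H0: P(positive) = 0.5, so the number of positives S ~ Bin(7, 0.5).
Step 4: Two-sided exact p-value = sum of Bin(7,0.5) probabilities at or below the observed probability = 0.453125.
Step 5: alpha = 0.1. fail to reject H0.

n_eff = 7, pos = 2, neg = 5, p = 0.453125, fail to reject H0.


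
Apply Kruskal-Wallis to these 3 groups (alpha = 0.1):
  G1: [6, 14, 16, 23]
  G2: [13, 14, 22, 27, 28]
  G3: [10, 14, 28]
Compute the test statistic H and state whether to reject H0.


Step 1: Combine all N = 12 observations and assign midranks.
sorted (value, group, rank): (6,G1,1), (10,G3,2), (13,G2,3), (14,G1,5), (14,G2,5), (14,G3,5), (16,G1,7), (22,G2,8), (23,G1,9), (27,G2,10), (28,G2,11.5), (28,G3,11.5)
Step 2: Sum ranks within each group.
R_1 = 22 (n_1 = 4)
R_2 = 37.5 (n_2 = 5)
R_3 = 18.5 (n_3 = 3)
Step 3: H = 12/(N(N+1)) * sum(R_i^2/n_i) - 3(N+1)
     = 12/(12*13) * (22^2/4 + 37.5^2/5 + 18.5^2/3) - 3*13
     = 0.076923 * 516.333 - 39
     = 0.717949.
Step 4: Ties present; correction factor C = 1 - 30/(12^3 - 12) = 0.982517. Corrected H = 0.717949 / 0.982517 = 0.730724.
Step 5: Under H0, H ~ chi^2(2); p-value = 0.693946.
Step 6: alpha = 0.1. fail to reject H0.

H = 0.7307, df = 2, p = 0.693946, fail to reject H0.


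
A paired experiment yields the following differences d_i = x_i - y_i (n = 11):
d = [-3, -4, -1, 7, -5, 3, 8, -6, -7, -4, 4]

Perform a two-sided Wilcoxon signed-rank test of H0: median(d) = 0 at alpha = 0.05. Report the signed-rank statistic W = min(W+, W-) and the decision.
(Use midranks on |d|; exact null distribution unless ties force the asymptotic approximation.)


Step 1: Drop any zero differences (none here) and take |d_i|.
|d| = [3, 4, 1, 7, 5, 3, 8, 6, 7, 4, 4]
Step 2: Midrank |d_i| (ties get averaged ranks).
ranks: |3|->2.5, |4|->5, |1|->1, |7|->9.5, |5|->7, |3|->2.5, |8|->11, |6|->8, |7|->9.5, |4|->5, |4|->5
Step 3: Attach original signs; sum ranks with positive sign and with negative sign.
W+ = 9.5 + 2.5 + 11 + 5 = 28
W- = 2.5 + 5 + 1 + 7 + 8 + 9.5 + 5 = 38
(Check: W+ + W- = 66 should equal n(n+1)/2 = 66.)
Step 4: Test statistic W = min(W+, W-) = 28.
Step 5: Ties in |d|, so use the tie-corrected normal approximation.
        E[W] = n(n+1)/4 = 11*12/4 = 33.
        Tie groups: |d|=3 (t=2), |d|=4 (t=3), |d|=7 (t=2); sum(t^3 - t) = 36.
        Var[W] = n(n+1)(2n+1)/24 - sum(t^3-t)/48 = 3036/24 - 36/48 = 125.75.
        z = (W - E[W]) / sqrt(Var[W]) = (28 - 33) / 11.2138 = -0.4459.
        Two-sided p = 2*Phi(z) = 0.655685.
Step 6: alpha = 0.05. fail to reject H0.

W+ = 28, W- = 38, W = min = 28, p = 0.655685, fail to reject H0.


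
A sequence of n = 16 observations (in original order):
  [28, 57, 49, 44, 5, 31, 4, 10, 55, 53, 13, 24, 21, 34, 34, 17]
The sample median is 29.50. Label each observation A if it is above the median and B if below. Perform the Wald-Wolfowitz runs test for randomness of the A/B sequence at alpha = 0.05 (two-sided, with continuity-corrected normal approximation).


Step 1: Compute median = 29.50; label A = above, B = below.
Labels in order: BAAABABBAABBBAAB  (n_A = 8, n_B = 8)
Step 2: Count runs R = 9.
Step 3: Under H0 (random ordering), E[R] = 2*n_A*n_B/(n_A+n_B) + 1 = 2*8*8/16 + 1 = 9.0000.
        Var[R] = 2*n_A*n_B*(2*n_A*n_B - n_A - n_B) / ((n_A+n_B)^2 * (n_A+n_B-1)) = 14336/3840 = 3.7333.
        SD[R] = 1.9322.
Step 4: R = E[R], so z = 0 with no continuity correction.
Step 5: Two-sided p-value via normal approximation = 2*(1 - Phi(|z|)) = 1.000000.
Step 6: alpha = 0.05. fail to reject H0.

R = 9, z = 0.0000, p = 1.000000, fail to reject H0.


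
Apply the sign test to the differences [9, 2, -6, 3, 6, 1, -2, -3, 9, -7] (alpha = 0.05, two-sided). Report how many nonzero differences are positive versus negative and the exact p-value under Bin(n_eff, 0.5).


Step 1: Discard zero differences. Original n = 10; n_eff = number of nonzero differences = 10.
Nonzero differences (with sign): +9, +2, -6, +3, +6, +1, -2, -3, +9, -7
Step 2: Count signs: positive = 6, negative = 4.
Step 3: Under H0: P(positive) = 0.5, so the number of positives S ~ Bin(10, 0.5).
Step 4: Two-sided exact p-value = sum of Bin(10,0.5) probabilities at or below the observed probability = 0.753906.
Step 5: alpha = 0.05. fail to reject H0.

n_eff = 10, pos = 6, neg = 4, p = 0.753906, fail to reject H0.


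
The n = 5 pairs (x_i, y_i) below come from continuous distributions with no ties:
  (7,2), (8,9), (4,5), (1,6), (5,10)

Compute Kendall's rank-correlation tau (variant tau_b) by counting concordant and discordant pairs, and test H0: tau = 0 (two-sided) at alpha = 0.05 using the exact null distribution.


Step 1: Enumerate the 10 unordered pairs (i,j) with i<j and classify each by sign(x_j-x_i) * sign(y_j-y_i).
  (1,2):dx=+1,dy=+7->C; (1,3):dx=-3,dy=+3->D; (1,4):dx=-6,dy=+4->D; (1,5):dx=-2,dy=+8->D
  (2,3):dx=-4,dy=-4->C; (2,4):dx=-7,dy=-3->C; (2,5):dx=-3,dy=+1->D; (3,4):dx=-3,dy=+1->D
  (3,5):dx=+1,dy=+5->C; (4,5):dx=+4,dy=+4->C
Step 2: C = 5, D = 5, total pairs = 10.
Step 3: tau = (C - D)/(n(n-1)/2) = (5 - 5)/10 = 0.000000.
Step 4: Exact two-sided p-value (enumerate n! = 120 permutations of y under H0): p = 1.000000.
Step 5: alpha = 0.05. fail to reject H0.

tau_b = 0.0000 (C=5, D=5), p = 1.000000, fail to reject H0.


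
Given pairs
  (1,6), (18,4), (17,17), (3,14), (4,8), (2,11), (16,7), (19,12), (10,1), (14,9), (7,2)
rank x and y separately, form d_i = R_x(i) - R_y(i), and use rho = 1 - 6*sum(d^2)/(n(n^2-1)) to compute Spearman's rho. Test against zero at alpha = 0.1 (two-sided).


Step 1: Rank x and y separately (midranks; no ties here).
rank(x): 1->1, 18->10, 17->9, 3->3, 4->4, 2->2, 16->8, 19->11, 10->6, 14->7, 7->5
rank(y): 6->4, 4->3, 17->11, 14->10, 8->6, 11->8, 7->5, 12->9, 1->1, 9->7, 2->2
Step 2: d_i = R_x(i) - R_y(i); compute d_i^2.
  (1-4)^2=9, (10-3)^2=49, (9-11)^2=4, (3-10)^2=49, (4-6)^2=4, (2-8)^2=36, (8-5)^2=9, (11-9)^2=4, (6-1)^2=25, (7-7)^2=0, (5-2)^2=9
sum(d^2) = 198.
Step 3: rho = 1 - 6*198 / (11*(11^2 - 1)) = 1 - 1188/1320 = 0.100000.
Step 4: Under H0, t = rho * sqrt((n-2)/(1-rho^2)) = 0.3015 ~ t(9).
Step 5: Two-sided p-value from the t-distribution with 9 df = 0.769875.
Step 6: alpha = 0.1. fail to reject H0.

rho = 0.1000, p = 0.769875, fail to reject H0 at alpha = 0.1.
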